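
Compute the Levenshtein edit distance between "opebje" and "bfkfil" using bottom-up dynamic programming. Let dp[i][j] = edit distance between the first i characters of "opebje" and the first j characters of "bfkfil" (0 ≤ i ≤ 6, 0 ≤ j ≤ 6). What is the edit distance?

6

   ''  b  f  k  f  i  l
''  0  1  2  3  4  5  6
 o  1  1  2  3  4  5  6
 p  2  2  2  3  4  5  6
 e  3  3  3  3  4  5  6
 b  4  3  4  4  4  5  6
 j  5  4  4  5  5  5  6
 e  6  5  5  5  6  6  6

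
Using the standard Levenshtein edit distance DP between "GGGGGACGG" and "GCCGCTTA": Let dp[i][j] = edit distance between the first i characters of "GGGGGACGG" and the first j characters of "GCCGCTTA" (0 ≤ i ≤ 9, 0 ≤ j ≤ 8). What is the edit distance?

7

   ''  G  C  C  G  C  T  T  A
''  0  1  2  3  4  5  6  7  8
 G  1  0  1  2  3  4  5  6  7
 G  2  1  1  2  2  3  4  5  6
 G  3  2  2  2  2  3  4  5  6
 G  4  3  3  3  2  3  4  5  6
 G  5  4  4  4  3  3  4  5  6
 A  6  5  5  5  4  4  4  5  5
 C  7  6  5  5  5  4  5  5  6
 G  8  7  6  6  5  5  5  6  6
 G  9  8  7  7  6  6  6  6  7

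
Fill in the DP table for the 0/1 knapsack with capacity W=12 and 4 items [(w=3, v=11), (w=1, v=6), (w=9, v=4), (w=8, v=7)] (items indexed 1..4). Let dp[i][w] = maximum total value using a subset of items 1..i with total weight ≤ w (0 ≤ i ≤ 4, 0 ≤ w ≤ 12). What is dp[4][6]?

17

i\w   0   1   2   3   4   5   6   7   8   9  10  11  12
  0   0   0   0   0   0   0   0   0   0   0   0   0   0
  1   0   0   0  11  11  11  11  11  11  11  11  11  11
  2   0   6   6  11  17  17  17  17  17  17  17  17  17
  3   0   6   6  11  17  17  17  17  17  17  17  17  17
  4   0   6   6  11  17  17  17  17  17  17  17  18  24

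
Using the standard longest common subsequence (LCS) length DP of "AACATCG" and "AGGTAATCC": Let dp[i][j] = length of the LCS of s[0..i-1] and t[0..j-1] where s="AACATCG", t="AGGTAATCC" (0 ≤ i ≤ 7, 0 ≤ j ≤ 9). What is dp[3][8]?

   ''  A  G  G  T  A  A  T  C  C
''  0  0  0  0  0  0  0  0  0  0
 A  0  1  1  1  1  1  1  1  1  1
 A  0  1  1  1  1  2  2  2  2  2
 C  0  1  1  1  1  2  2  2  3  3
 A  0  1  1  1  1  2  3  3  3  3
 T  0  1  1  1  2  2  3  4  4  4
 C  0  1  1  1  2  2  3  4  5  5
 G  0  1  2  2  2  2  3  4  5  5

3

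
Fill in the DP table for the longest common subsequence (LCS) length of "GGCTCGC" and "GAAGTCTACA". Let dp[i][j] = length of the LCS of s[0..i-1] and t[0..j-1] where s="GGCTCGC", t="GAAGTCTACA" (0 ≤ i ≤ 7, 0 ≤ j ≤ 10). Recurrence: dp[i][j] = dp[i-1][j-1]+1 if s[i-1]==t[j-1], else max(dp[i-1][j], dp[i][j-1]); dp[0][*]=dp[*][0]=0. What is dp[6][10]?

   ''  G  A  A  G  T  C  T  A  C  A
''  0  0  0  0  0  0  0  0  0  0  0
 G  0  1  1  1  1  1  1  1  1  1  1
 G  0  1  1  1  2  2  2  2  2  2  2
 C  0  1  1  1  2  2  3  3  3  3  3
 T  0  1  1  1  2  3  3  4  4  4  4
 C  0  1  1  1  2  3  4  4  4  5  5
 G  0  1  1  1  2  3  4  4  4  5  5
 C  0  1  1  1  2  3  4  4  4  5  5

5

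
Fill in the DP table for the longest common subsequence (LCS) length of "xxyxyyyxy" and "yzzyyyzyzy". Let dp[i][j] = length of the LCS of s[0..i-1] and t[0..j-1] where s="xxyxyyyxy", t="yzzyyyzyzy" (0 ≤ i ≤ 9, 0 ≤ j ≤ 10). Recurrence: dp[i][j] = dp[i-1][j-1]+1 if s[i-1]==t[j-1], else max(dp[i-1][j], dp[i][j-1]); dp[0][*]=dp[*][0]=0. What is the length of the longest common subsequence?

5

   ''  y  z  z  y  y  y  z  y  z  y
''  0  0  0  0  0  0  0  0  0  0  0
 x  0  0  0  0  0  0  0  0  0  0  0
 x  0  0  0  0  0  0  0  0  0  0  0
 y  0  1  1  1  1  1  1  1  1  1  1
 x  0  1  1  1  1  1  1  1  1  1  1
 y  0  1  1  1  2  2  2  2  2  2  2
 y  0  1  1  1  2  3  3  3  3  3  3
 y  0  1  1  1  2  3  4  4  4  4  4
 x  0  1  1  1  2  3  4  4  4  4  4
 y  0  1  1  1  2  3  4  4  5  5  5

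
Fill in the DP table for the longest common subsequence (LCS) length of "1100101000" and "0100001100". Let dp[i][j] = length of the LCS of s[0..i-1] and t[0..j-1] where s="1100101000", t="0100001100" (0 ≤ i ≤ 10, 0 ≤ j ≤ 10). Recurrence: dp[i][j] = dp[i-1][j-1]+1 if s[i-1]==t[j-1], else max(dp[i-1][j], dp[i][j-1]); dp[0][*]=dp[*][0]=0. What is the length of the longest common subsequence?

   ''  0  1  0  0  0  0  1  1  0  0
''  0  0  0  0  0  0  0  0  0  0  0
 1  0  0  1  1  1  1  1  1  1  1  1
 1  0  0  1  1  1  1  1  2  2  2  2
 0  0  1  1  2  2  2  2  2  2  3  3
 0  0  1  1  2  3  3  3  3  3  3  4
 1  0  1  2  2  3  3  3  4  4  4  4
 0  0  1  2  3  3  4  4  4  4  5  5
 1  0  1  2  3  3  4  4  5  5  5  5
 0  0  1  2  3  4  4  5  5  5  6  6
 0  0  1  2  3  4  5  5  5  5  6  7
 0  0  1  2  3  4  5  6  6  6  6  7

7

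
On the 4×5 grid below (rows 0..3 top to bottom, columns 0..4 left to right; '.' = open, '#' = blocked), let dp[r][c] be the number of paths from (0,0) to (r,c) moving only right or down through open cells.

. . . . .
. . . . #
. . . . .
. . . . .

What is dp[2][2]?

6

r\c   0   1   2   3   4
  0   1   1   1   1   1
  1   1   2   3   4   0
  2   1   3   6  10  10
  3   1   4  10  20  30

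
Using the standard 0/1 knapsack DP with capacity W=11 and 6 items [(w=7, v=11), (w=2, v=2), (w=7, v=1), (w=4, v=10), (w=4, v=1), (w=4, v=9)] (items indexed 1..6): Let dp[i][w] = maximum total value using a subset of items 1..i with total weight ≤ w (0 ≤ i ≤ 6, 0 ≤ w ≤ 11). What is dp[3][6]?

i\w   0   1   2   3   4   5   6   7   8   9  10  11
  0   0   0   0   0   0   0   0   0   0   0   0   0
  1   0   0   0   0   0   0   0  11  11  11  11  11
  2   0   0   2   2   2   2   2  11  11  13  13  13
  3   0   0   2   2   2   2   2  11  11  13  13  13
  4   0   0   2   2  10  10  12  12  12  13  13  21
  5   0   0   2   2  10  10  12  12  12  13  13  21
  6   0   0   2   2  10  10  12  12  19  19  21  21

2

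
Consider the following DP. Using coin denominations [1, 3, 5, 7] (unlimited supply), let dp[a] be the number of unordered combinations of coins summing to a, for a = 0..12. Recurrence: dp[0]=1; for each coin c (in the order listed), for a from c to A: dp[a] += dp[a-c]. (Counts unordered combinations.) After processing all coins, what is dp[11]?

after  coin     0     1     2     3     4     5     6     7     8     9    10    11    12
          1     1     1     1     1     1     1     1     1     1     1     1     1     1
          3     1     1     1     2     2     2     3     3     3     4     4     4     5
          5     1     1     1     2     2     3     4     4     5     6     7     8     9
          7     1     1     1     2     2     3     4     5     6     7     9    10    12

10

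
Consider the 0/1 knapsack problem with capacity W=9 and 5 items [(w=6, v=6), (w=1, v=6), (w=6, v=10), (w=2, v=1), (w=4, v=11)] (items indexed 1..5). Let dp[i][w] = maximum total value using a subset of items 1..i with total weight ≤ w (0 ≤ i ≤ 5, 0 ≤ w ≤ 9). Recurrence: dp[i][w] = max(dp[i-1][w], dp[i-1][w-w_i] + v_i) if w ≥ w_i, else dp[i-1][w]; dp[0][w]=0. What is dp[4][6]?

10

i\w   0   1   2   3   4   5   6   7   8   9
  0   0   0   0   0   0   0   0   0   0   0
  1   0   0   0   0   0   0   6   6   6   6
  2   0   6   6   6   6   6   6  12  12  12
  3   0   6   6   6   6   6  10  16  16  16
  4   0   6   6   7   7   7  10  16  16  17
  5   0   6   6   7  11  17  17  18  18  18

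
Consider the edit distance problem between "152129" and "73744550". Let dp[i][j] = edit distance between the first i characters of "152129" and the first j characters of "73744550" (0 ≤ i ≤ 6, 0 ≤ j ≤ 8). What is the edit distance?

8

   ''  7  3  7  4  4  5  5  0
''  0  1  2  3  4  5  6  7  8
 1  1  1  2  3  4  5  6  7  8
 5  2  2  2  3  4  5  5  6  7
 2  3  3  3  3  4  5  6  6  7
 1  4  4  4  4  4  5  6  7  7
 2  5  5  5  5  5  5  6  7  8
 9  6  6  6  6  6  6  6  7  8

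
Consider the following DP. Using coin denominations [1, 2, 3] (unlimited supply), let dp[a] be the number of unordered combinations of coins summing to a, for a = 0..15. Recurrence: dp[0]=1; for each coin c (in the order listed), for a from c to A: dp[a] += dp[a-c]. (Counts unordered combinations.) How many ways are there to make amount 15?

after  coin     0     1     2     3     4     5     6     7     8     9    10    11    12    13    14    15
          1     1     1     1     1     1     1     1     1     1     1     1     1     1     1     1     1
          2     1     1     2     2     3     3     4     4     5     5     6     6     7     7     8     8
          3     1     1     2     3     4     5     7     8    10    12    14    16    19    21    24    27

27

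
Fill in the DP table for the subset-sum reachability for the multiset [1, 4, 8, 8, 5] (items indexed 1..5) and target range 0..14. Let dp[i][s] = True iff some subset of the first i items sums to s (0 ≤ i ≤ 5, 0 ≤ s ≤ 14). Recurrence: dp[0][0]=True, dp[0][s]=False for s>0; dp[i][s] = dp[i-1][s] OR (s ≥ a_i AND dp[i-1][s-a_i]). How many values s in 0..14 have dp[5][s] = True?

i\s   0   1   2   3   4   5   6   7   8   9  10  11  12  13  14
  0   T   F   F   F   F   F   F   F   F   F   F   F   F   F   F
  1   T   T   F   F   F   F   F   F   F   F   F   F   F   F   F
  2   T   T   F   F   T   T   F   F   F   F   F   F   F   F   F
  3   T   T   F   F   T   T   F   F   T   T   F   F   T   T   F
  4   T   T   F   F   T   T   F   F   T   T   F   F   T   T   F
  5   T   T   F   F   T   T   T   F   T   T   T   F   T   T   T

11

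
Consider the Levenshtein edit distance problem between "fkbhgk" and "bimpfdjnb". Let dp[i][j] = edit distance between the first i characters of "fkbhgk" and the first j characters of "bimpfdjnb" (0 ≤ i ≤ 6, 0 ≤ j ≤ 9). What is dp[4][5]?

5

   ''  b  i  m  p  f  d  j  n  b
''  0  1  2  3  4  5  6  7  8  9
 f  1  1  2  3  4  4  5  6  7  8
 k  2  2  2  3  4  5  5  6  7  8
 b  3  2  3  3  4  5  6  6  7  7
 h  4  3  3  4  4  5  6  7  7  8
 g  5  4  4  4  5  5  6  7  8  8
 k  6  5  5  5  5  6  6  7  8  9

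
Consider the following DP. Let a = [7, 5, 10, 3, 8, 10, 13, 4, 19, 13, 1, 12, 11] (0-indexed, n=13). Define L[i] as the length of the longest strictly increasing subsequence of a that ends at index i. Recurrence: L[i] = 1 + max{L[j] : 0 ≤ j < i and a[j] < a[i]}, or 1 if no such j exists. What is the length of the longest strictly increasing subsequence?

   i    0    1    2    3    4    5    6    7    8    9   10   11   12
a[i]    7    5   10    3    8   10   13    4   19   13    1   12   11
L[i]    1    1    2    1    2    3    4    2    5    4    1    4    4

5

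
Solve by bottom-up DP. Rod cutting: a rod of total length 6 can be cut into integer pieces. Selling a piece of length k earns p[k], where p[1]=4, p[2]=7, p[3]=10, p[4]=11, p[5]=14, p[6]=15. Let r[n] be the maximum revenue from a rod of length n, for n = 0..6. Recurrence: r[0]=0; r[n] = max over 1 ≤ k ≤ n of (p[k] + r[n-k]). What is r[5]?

20

   n    0    1    2    3    4    5    6
r[n]    0    4    8   12   16   20   24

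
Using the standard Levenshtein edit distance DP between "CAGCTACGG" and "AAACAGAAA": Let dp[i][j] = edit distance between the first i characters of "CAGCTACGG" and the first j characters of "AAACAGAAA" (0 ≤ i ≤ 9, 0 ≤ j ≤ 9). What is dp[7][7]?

   ''  A  A  A  C  A  G  A  A  A
''  0  1  2  3  4  5  6  7  8  9
 C  1  1  2  3  3  4  5  6  7  8
 A  2  1  1  2  3  3  4  5  6  7
 G  3  2  2  2  3  4  3  4  5  6
 C  4  3  3  3  2  3  4  4  5  6
 T  5  4  4  4  3  3  4  5  5  6
 A  6  5  4  4  4  3  4  4  5  5
 C  7  6  5  5  4  4  4  5  5  6
 G  8  7  6  6  5  5  4  5  6  6
 G  9  8  7  7  6  6  5  5  6  7

5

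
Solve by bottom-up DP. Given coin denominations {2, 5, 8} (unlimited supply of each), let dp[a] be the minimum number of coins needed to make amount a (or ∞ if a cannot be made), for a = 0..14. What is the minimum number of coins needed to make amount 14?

 a  0  1  2  3  4  5  6  7  8  9 10 11 12 13 14
dp  0  -  1  -  2  1  3  2  1  3  2  4  3  2  4
(- denotes ∞ / unreachable)

4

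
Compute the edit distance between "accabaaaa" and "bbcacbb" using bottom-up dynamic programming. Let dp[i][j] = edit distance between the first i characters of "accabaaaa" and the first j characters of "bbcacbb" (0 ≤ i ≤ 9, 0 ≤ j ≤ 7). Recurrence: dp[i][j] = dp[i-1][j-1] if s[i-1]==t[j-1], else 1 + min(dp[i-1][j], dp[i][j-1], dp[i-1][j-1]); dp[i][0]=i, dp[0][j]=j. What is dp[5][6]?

   ''  b  b  c  a  c  b  b
''  0  1  2  3  4  5  6  7
 a  1  1  2  3  3  4  5  6
 c  2  2  2  2  3  3  4  5
 c  3  3  3  2  3  3  4  5
 a  4  4  4  3  2  3  4  5
 b  5  4  4  4  3  3  3  4
 a  6  5  5  5  4  4  4  4
 a  7  6  6  6  5  5  5  5
 a  8  7  7  7  6  6  6  6
 a  9  8  8  8  7  7  7  7

3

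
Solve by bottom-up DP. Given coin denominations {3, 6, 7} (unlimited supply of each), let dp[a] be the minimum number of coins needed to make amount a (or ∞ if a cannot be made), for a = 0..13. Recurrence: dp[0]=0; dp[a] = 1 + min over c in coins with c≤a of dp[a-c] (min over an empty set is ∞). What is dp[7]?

1

 a  0  1  2  3  4  5  6  7  8  9 10 11 12 13
dp  0  -  -  1  -  -  1  1  -  2  2  -  2  2
(- denotes ∞ / unreachable)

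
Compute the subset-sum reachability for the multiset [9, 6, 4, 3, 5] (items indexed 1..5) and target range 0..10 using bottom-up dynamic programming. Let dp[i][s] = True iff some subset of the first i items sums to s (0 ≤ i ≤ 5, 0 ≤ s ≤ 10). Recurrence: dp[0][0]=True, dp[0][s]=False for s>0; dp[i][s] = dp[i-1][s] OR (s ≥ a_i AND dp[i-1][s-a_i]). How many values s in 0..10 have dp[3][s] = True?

i\s   0   1   2   3   4   5   6   7   8   9  10
  0   T   F   F   F   F   F   F   F   F   F   F
  1   T   F   F   F   F   F   F   F   F   T   F
  2   T   F   F   F   F   F   T   F   F   T   F
  3   T   F   F   F   T   F   T   F   F   T   T
  4   T   F   F   T   T   F   T   T   F   T   T
  5   T   F   F   T   T   T   T   T   T   T   T

5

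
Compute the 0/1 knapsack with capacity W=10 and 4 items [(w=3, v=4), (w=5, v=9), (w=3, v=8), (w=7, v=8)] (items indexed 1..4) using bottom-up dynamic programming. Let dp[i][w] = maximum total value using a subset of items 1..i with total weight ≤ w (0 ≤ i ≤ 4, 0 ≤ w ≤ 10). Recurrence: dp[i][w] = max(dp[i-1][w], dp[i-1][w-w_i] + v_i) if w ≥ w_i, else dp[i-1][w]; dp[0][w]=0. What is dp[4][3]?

i\w   0   1   2   3   4   5   6   7   8   9  10
  0   0   0   0   0   0   0   0   0   0   0   0
  1   0   0   0   4   4   4   4   4   4   4   4
  2   0   0   0   4   4   9   9   9  13  13  13
  3   0   0   0   8   8   9  12  12  17  17  17
  4   0   0   0   8   8   9  12  12  17  17  17

8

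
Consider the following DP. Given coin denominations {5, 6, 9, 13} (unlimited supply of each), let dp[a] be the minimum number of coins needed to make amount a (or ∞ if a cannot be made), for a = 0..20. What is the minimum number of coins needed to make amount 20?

 a  0  1  2  3  4  5  6  7  8  9 10 11 12 13 14 15 16 17 18 19 20
dp  0  -  -  -  -  1  1  -  -  1  2  2  2  1  2  2  3  3  2  2  3
(- denotes ∞ / unreachable)

3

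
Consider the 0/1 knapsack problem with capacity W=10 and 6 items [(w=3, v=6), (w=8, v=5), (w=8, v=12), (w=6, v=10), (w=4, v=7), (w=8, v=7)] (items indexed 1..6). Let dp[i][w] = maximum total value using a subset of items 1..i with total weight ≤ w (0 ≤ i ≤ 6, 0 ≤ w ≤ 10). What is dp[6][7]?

i\w   0   1   2   3   4   5   6   7   8   9  10
  0   0   0   0   0   0   0   0   0   0   0   0
  1   0   0   0   6   6   6   6   6   6   6   6
  2   0   0   0   6   6   6   6   6   6   6   6
  3   0   0   0   6   6   6   6   6  12  12  12
  4   0   0   0   6   6   6  10  10  12  16  16
  5   0   0   0   6   7   7  10  13  13  16  17
  6   0   0   0   6   7   7  10  13  13  16  17

13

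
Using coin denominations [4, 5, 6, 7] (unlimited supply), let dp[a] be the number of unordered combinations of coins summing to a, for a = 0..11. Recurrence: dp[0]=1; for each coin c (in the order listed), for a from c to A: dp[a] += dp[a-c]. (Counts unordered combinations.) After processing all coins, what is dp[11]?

2

after  coin     0     1     2     3     4     5     6     7     8     9    10    11
          4     1     0     0     0     1     0     0     0     1     0     0     0
          5     1     0     0     0     1     1     0     0     1     1     1     0
          6     1     0     0     0     1     1     1     0     1     1     2     1
          7     1     0     0     0     1     1     1     1     1     1     2     2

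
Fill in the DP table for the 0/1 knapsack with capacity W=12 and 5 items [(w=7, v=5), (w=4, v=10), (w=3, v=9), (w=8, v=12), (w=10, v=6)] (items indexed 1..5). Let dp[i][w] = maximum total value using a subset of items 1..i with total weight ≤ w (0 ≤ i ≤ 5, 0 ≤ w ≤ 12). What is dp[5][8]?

i\w   0   1   2   3   4   5   6   7   8   9  10  11  12
  0   0   0   0   0   0   0   0   0   0   0   0   0   0
  1   0   0   0   0   0   0   0   5   5   5   5   5   5
  2   0   0   0   0  10  10  10  10  10  10  10  15  15
  3   0   0   0   9  10  10  10  19  19  19  19  19  19
  4   0   0   0   9  10  10  10  19  19  19  19  21  22
  5   0   0   0   9  10  10  10  19  19  19  19  21  22

19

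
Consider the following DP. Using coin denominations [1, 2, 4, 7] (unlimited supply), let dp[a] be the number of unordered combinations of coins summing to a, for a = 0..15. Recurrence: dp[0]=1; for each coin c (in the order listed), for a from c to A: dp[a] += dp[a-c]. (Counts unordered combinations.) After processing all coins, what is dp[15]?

after  coin     0     1     2     3     4     5     6     7     8     9    10    11    12    13    14    15
          1     1     1     1     1     1     1     1     1     1     1     1     1     1     1     1     1
          2     1     1     2     2     3     3     4     4     5     5     6     6     7     7     8     8
          4     1     1     2     2     4     4     6     6     9     9    12    12    16    16    20    20
          7     1     1     2     2     4     4     6     7    10    11    14    16    20    22    27    30

30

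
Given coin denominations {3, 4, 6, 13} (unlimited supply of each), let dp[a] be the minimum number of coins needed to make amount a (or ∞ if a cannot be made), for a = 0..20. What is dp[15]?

3

 a  0  1  2  3  4  5  6  7  8  9 10 11 12 13 14 15 16 17 18 19 20
dp  0  -  -  1  1  -  1  2  2  2  2  3  2  1  3  3  2  2  3  2  3
(- denotes ∞ / unreachable)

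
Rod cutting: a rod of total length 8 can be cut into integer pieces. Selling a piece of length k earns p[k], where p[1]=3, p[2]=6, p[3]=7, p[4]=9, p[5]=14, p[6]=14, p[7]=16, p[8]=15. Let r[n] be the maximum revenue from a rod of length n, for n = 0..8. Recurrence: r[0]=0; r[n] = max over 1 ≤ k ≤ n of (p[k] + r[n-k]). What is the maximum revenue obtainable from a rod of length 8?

24

   n    0    1    2    3    4    5    6    7    8
r[n]    0    3    6    9   12   15   18   21   24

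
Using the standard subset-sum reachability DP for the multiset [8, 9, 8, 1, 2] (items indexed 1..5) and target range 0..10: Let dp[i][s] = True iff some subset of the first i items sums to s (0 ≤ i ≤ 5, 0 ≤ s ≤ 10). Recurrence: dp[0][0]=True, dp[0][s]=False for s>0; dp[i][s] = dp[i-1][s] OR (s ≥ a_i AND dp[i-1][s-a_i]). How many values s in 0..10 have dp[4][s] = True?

5

i\s   0   1   2   3   4   5   6   7   8   9  10
  0   T   F   F   F   F   F   F   F   F   F   F
  1   T   F   F   F   F   F   F   F   T   F   F
  2   T   F   F   F   F   F   F   F   T   T   F
  3   T   F   F   F   F   F   F   F   T   T   F
  4   T   T   F   F   F   F   F   F   T   T   T
  5   T   T   T   T   F   F   F   F   T   T   T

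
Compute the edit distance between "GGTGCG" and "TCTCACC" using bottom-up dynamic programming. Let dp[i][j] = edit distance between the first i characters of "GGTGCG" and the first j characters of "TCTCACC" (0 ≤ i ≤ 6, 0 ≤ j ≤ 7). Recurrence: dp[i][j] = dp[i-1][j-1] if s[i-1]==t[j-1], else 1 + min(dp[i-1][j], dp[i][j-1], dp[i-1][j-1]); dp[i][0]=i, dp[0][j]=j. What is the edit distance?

5

   ''  T  C  T  C  A  C  C
''  0  1  2  3  4  5  6  7
 G  1  1  2  3  4  5  6  7
 G  2  2  2  3  4  5  6  7
 T  3  2  3  2  3  4  5  6
 G  4  3  3  3  3  4  5  6
 C  5  4  3  4  3  4  4  5
 G  6  5  4  4  4  4  5  5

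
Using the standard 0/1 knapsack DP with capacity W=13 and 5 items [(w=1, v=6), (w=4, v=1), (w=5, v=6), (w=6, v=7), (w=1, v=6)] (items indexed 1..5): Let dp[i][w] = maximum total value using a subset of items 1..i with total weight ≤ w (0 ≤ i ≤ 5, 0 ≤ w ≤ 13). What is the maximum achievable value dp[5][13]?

i\w   0   1   2   3   4   5   6   7   8   9  10  11  12  13
  0   0   0   0   0   0   0   0   0   0   0   0   0   0   0
  1   0   6   6   6   6   6   6   6   6   6   6   6   6   6
  2   0   6   6   6   6   7   7   7   7   7   7   7   7   7
  3   0   6   6   6   6   7  12  12  12  12  13  13  13  13
  4   0   6   6   6   6   7  12  13  13  13  13  14  19  19
  5   0   6  12  12  12  12  13  18  19  19  19  19  20  25

25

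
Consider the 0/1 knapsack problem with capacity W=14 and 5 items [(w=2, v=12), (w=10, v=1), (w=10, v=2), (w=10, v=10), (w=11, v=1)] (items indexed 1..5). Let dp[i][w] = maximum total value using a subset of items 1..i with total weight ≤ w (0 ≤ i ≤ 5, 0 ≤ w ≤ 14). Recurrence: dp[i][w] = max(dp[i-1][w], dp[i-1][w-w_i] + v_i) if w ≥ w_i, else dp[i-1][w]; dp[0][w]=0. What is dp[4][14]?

22

i\w   0   1   2   3   4   5   6   7   8   9  10  11  12  13  14
  0   0   0   0   0   0   0   0   0   0   0   0   0   0   0   0
  1   0   0  12  12  12  12  12  12  12  12  12  12  12  12  12
  2   0   0  12  12  12  12  12  12  12  12  12  12  13  13  13
  3   0   0  12  12  12  12  12  12  12  12  12  12  14  14  14
  4   0   0  12  12  12  12  12  12  12  12  12  12  22  22  22
  5   0   0  12  12  12  12  12  12  12  12  12  12  22  22  22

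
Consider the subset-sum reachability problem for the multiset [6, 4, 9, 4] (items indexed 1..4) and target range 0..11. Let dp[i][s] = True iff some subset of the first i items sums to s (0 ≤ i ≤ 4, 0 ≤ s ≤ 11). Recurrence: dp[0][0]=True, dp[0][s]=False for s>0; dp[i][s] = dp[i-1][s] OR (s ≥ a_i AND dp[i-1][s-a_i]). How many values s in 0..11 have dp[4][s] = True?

i\s   0   1   2   3   4   5   6   7   8   9  10  11
  0   T   F   F   F   F   F   F   F   F   F   F   F
  1   T   F   F   F   F   F   T   F   F   F   F   F
  2   T   F   F   F   T   F   T   F   F   F   T   F
  3   T   F   F   F   T   F   T   F   F   T   T   F
  4   T   F   F   F   T   F   T   F   T   T   T   F

6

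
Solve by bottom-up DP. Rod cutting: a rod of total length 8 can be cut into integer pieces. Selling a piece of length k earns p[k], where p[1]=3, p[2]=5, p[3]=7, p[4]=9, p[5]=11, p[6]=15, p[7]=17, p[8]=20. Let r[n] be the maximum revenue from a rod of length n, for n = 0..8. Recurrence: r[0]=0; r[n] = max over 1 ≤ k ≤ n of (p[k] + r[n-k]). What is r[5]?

   n    0    1    2    3    4    5    6    7    8
r[n]    0    3    6    9   12   15   18   21   24

15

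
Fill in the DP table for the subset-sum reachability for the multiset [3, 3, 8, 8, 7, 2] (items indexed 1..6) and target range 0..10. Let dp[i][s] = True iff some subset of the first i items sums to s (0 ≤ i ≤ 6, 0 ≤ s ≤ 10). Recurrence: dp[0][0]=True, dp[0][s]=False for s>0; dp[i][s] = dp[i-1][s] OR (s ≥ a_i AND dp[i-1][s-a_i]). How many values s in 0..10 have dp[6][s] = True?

i\s   0   1   2   3   4   5   6   7   8   9  10
  0   T   F   F   F   F   F   F   F   F   F   F
  1   T   F   F   T   F   F   F   F   F   F   F
  2   T   F   F   T   F   F   T   F   F   F   F
  3   T   F   F   T   F   F   T   F   T   F   F
  4   T   F   F   T   F   F   T   F   T   F   F
  5   T   F   F   T   F   F   T   T   T   F   T
  6   T   F   T   T   F   T   T   T   T   T   T

9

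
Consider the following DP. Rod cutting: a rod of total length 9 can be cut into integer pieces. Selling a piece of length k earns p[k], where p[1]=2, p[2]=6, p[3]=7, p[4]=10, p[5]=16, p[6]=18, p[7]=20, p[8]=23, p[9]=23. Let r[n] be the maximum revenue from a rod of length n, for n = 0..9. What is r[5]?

16

   n    0    1    2    3    4    5    6    7    8    9
r[n]    0    2    6    8   12   16   18   22   24   28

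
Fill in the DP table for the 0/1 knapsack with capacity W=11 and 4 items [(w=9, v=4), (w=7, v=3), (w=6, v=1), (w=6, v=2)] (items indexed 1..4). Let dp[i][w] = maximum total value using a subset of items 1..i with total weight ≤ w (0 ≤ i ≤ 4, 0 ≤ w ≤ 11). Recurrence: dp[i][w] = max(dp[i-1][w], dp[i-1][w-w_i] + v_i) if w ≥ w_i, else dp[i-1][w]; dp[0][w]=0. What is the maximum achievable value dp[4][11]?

4

i\w   0   1   2   3   4   5   6   7   8   9  10  11
  0   0   0   0   0   0   0   0   0   0   0   0   0
  1   0   0   0   0   0   0   0   0   0   4   4   4
  2   0   0   0   0   0   0   0   3   3   4   4   4
  3   0   0   0   0   0   0   1   3   3   4   4   4
  4   0   0   0   0   0   0   2   3   3   4   4   4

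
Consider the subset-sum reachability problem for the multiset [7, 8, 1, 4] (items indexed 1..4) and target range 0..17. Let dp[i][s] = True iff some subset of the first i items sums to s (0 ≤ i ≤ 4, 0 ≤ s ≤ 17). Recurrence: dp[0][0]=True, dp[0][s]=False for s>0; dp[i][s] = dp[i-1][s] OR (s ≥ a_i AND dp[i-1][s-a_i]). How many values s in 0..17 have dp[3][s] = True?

7

i\s   0   1   2   3   4   5   6   7   8   9  10  11  12  13  14  15  16  17
  0   T   F   F   F   F   F   F   F   F   F   F   F   F   F   F   F   F   F
  1   T   F   F   F   F   F   F   T   F   F   F   F   F   F   F   F   F   F
  2   T   F   F   F   F   F   F   T   T   F   F   F   F   F   F   T   F   F
  3   T   T   F   F   F   F   F   T   T   T   F   F   F   F   F   T   T   F
  4   T   T   F   F   T   T   F   T   T   T   F   T   T   T   F   T   T   F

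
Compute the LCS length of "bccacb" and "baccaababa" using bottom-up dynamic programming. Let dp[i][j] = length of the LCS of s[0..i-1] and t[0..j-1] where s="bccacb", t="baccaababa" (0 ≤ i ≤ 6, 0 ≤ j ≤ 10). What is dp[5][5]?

4

   ''  b  a  c  c  a  a  b  a  b  a
''  0  0  0  0  0  0  0  0  0  0  0
 b  0  1  1  1  1  1  1  1  1  1  1
 c  0  1  1  2  2  2  2  2  2  2  2
 c  0  1  1  2  3  3  3  3  3  3  3
 a  0  1  2  2  3  4  4  4  4  4  4
 c  0  1  2  3  3  4  4  4  4  4  4
 b  0  1  2  3  3  4  4  5  5  5  5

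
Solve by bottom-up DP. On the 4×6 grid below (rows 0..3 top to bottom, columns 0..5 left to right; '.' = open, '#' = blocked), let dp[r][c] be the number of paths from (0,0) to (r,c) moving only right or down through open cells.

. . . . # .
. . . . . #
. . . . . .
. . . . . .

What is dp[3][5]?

48

r\c   0   1   2   3   4   5
  0   1   1   1   1   0   0
  1   1   2   3   4   4   0
  2   1   3   6  10  14  14
  3   1   4  10  20  34  48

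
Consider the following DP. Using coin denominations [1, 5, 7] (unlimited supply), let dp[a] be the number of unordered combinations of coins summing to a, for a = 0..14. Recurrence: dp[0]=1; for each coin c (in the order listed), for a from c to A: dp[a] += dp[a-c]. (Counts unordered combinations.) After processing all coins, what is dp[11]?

after  coin     0     1     2     3     4     5     6     7     8     9    10    11    12    13    14
          1     1     1     1     1     1     1     1     1     1     1     1     1     1     1     1
          5     1     1     1     1     1     2     2     2     2     2     3     3     3     3     3
          7     1     1     1     1     1     2     2     3     3     3     4     4     5     5     6

4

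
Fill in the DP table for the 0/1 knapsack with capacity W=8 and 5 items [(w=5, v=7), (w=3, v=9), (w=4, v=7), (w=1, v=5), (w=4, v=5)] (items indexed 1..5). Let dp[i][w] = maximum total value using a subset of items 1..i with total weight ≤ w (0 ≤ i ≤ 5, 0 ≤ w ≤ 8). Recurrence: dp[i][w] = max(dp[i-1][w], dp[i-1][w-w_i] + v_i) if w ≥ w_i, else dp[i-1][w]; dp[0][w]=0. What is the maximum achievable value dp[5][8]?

21

i\w   0   1   2   3   4   5   6   7   8
  0   0   0   0   0   0   0   0   0   0
  1   0   0   0   0   0   7   7   7   7
  2   0   0   0   9   9   9   9   9  16
  3   0   0   0   9   9   9   9  16  16
  4   0   5   5   9  14  14  14  16  21
  5   0   5   5   9  14  14  14  16  21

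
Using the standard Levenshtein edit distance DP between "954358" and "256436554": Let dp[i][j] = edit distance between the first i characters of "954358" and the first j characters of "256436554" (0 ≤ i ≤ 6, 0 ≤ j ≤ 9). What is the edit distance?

   ''  2  5  6  4  3  6  5  5  4
''  0  1  2  3  4  5  6  7  8  9
 9  1  1  2  3  4  5  6  7  8  9
 5  2  2  1  2  3  4  5  6  7  8
 4  3  3  2  2  2  3  4  5  6  7
 3  4  4  3  3  3  2  3  4  5  6
 5  5  5  4  4  4  3  3  3  4  5
 8  6  6  5  5  5  4  4  4  4  5

5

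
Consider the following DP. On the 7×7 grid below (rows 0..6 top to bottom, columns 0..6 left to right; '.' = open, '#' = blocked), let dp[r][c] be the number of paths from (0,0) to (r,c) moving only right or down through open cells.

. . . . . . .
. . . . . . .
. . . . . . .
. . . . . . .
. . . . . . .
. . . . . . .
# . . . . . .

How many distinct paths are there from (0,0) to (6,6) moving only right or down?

923

r\c   0   1   2   3   4   5   6
  0   1   1   1   1   1   1   1
  1   1   2   3   4   5   6   7
  2   1   3   6  10  15  21  28
  3   1   4  10  20  35  56  84
  4   1   5  15  35  70 126 210
  5   1   6  21  56 126 252 462
  6   0   6  27  83 209 461 923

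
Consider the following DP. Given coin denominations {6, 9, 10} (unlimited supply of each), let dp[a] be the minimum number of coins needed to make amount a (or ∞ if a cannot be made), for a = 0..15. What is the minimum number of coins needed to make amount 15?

2

 a  0  1  2  3  4  5  6  7  8  9 10 11 12 13 14 15
dp  0  -  -  -  -  -  1  -  -  1  1  -  2  -  -  2
(- denotes ∞ / unreachable)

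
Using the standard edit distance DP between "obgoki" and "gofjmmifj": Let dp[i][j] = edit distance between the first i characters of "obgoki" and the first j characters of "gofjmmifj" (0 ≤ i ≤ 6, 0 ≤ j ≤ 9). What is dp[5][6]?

5

   ''  g  o  f  j  m  m  i  f  j
''  0  1  2  3  4  5  6  7  8  9
 o  1  1  1  2  3  4  5  6  7  8
 b  2  2  2  2  3  4  5  6  7  8
 g  3  2  3  3  3  4  5  6  7  8
 o  4  3  2  3  4  4  5  6  7  8
 k  5  4  3  3  4  5  5  6  7  8
 i  6  5  4  4  4  5  6  5  6  7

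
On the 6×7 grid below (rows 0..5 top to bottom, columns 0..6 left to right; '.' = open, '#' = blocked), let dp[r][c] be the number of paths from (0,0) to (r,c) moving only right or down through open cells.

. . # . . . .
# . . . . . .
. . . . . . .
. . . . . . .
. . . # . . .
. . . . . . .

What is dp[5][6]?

86

r\c   0   1   2   3   4   5   6
  0   1   1   0   0   0   0   0
  1   0   1   1   1   1   1   1
  2   0   1   2   3   4   5   6
  3   0   1   3   6  10  15  21
  4   0   1   4   0  10  25  46
  5   0   1   5   5  15  40  86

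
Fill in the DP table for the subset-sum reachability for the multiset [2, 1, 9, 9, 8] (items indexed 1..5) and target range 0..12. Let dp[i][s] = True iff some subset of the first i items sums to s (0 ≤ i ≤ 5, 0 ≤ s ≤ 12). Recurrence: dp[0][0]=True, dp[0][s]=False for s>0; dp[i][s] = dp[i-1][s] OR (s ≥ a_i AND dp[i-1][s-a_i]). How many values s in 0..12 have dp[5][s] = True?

i\s   0   1   2   3   4   5   6   7   8   9  10  11  12
  0   T   F   F   F   F   F   F   F   F   F   F   F   F
  1   T   F   T   F   F   F   F   F   F   F   F   F   F
  2   T   T   T   T   F   F   F   F   F   F   F   F   F
  3   T   T   T   T   F   F   F   F   F   T   T   T   T
  4   T   T   T   T   F   F   F   F   F   T   T   T   T
  5   T   T   T   T   F   F   F   F   T   T   T   T   T

9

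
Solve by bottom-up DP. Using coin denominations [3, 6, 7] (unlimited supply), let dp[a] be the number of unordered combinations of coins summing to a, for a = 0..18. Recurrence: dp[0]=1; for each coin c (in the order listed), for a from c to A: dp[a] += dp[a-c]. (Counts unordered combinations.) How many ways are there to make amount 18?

after  coin     0     1     2     3     4     5     6     7     8     9    10    11    12    13    14    15    16    17    18
          3     1     0     0     1     0     0     1     0     0     1     0     0     1     0     0     1     0     0     1
          6     1     0     0     1     0     0     2     0     0     2     0     0     3     0     0     3     0     0     4
          7     1     0     0     1     0     0     2     1     0     2     1     0     3     2     1     3     2     1     4

4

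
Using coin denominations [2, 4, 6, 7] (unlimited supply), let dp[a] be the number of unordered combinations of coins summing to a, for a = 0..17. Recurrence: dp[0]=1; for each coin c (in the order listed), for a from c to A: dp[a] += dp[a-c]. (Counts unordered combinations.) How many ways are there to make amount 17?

5

after  coin     0     1     2     3     4     5     6     7     8     9    10    11    12    13    14    15    16    17
          2     1     0     1     0     1     0     1     0     1     0     1     0     1     0     1     0     1     0
          4     1     0     1     0     2     0     2     0     3     0     3     0     4     0     4     0     5     0
          6     1     0     1     0     2     0     3     0     4     0     5     0     7     0     8     0    10     0
          7     1     0     1     0     2     0     3     1     4     1     5     2     7     3     9     4    11     5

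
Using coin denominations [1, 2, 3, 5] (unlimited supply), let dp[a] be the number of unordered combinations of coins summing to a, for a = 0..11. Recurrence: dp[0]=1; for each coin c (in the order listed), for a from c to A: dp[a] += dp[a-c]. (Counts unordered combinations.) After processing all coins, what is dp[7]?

after  coin     0     1     2     3     4     5     6     7     8     9    10    11
          1     1     1     1     1     1     1     1     1     1     1     1     1
          2     1     1     2     2     3     3     4     4     5     5     6     6
          3     1     1     2     3     4     5     7     8    10    12    14    16
          5     1     1     2     3     4     6     8    10    13    16    20    24

10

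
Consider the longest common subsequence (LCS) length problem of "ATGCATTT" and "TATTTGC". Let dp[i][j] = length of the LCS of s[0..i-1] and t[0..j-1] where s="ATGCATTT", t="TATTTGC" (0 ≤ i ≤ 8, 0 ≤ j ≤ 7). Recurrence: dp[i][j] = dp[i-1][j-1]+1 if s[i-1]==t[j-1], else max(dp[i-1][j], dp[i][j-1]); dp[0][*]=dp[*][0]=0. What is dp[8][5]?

5

   ''  T  A  T  T  T  G  C
''  0  0  0  0  0  0  0  0
 A  0  0  1  1  1  1  1  1
 T  0  1  1  2  2  2  2  2
 G  0  1  1  2  2  2  3  3
 C  0  1  1  2  2  2  3  4
 A  0  1  2  2  2  2  3  4
 T  0  1  2  3  3  3  3  4
 T  0  1  2  3  4  4  4  4
 T  0  1  2  3  4  5  5  5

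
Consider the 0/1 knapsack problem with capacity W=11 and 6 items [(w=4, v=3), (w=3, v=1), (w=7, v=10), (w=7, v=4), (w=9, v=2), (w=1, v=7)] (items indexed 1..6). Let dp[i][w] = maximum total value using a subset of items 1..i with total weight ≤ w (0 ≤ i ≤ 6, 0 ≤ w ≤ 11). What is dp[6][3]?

i\w   0   1   2   3   4   5   6   7   8   9  10  11
  0   0   0   0   0   0   0   0   0   0   0   0   0
  1   0   0   0   0   3   3   3   3   3   3   3   3
  2   0   0   0   1   3   3   3   4   4   4   4   4
  3   0   0   0   1   3   3   3  10  10  10  11  13
  4   0   0   0   1   3   3   3  10  10  10  11  13
  5   0   0   0   1   3   3   3  10  10  10  11  13
  6   0   7   7   7   8  10  10  10  17  17  17  18

7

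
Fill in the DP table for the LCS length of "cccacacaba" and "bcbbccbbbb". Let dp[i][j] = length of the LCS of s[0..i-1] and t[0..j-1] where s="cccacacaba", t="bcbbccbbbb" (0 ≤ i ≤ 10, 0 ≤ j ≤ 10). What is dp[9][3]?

2

   ''  b  c  b  b  c  c  b  b  b  b
''  0  0  0  0  0  0  0  0  0  0  0
 c  0  0  1  1  1  1  1  1  1  1  1
 c  0  0  1  1  1  2  2  2  2  2  2
 c  0  0  1  1  1  2  3  3  3  3  3
 a  0  0  1  1  1  2  3  3  3  3  3
 c  0  0  1  1  1  2  3  3  3  3  3
 a  0  0  1  1  1  2  3  3  3  3  3
 c  0  0  1  1  1  2  3  3  3  3  3
 a  0  0  1  1  1  2  3  3  3  3  3
 b  0  1  1  2  2  2  3  4  4  4  4
 a  0  1  1  2  2  2  3  4  4  4  4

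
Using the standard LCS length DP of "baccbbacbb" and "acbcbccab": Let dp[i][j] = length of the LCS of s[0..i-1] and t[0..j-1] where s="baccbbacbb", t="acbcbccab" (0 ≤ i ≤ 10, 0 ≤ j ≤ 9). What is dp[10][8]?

   ''  a  c  b  c  b  c  c  a  b
''  0  0  0  0  0  0  0  0  0  0
 b  0  0  0  1  1  1  1  1  1  1
 a  0  1  1  1  1  1  1  1  2  2
 c  0  1  2  2  2  2  2  2  2  2
 c  0  1  2  2  3  3  3  3  3  3
 b  0  1  2  3  3  4  4  4  4  4
 b  0  1  2  3  3  4  4  4  4  5
 a  0  1  2  3  3  4  4  4  5  5
 c  0  1  2  3  4  4  5  5  5  5
 b  0  1  2  3  4  5  5  5  5  6
 b  0  1  2  3  4  5  5  5  5  6

5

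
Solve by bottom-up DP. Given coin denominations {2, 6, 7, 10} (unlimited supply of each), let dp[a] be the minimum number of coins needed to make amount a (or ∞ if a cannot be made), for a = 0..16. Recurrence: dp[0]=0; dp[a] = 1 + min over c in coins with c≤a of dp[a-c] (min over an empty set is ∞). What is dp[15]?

 a  0  1  2  3  4  5  6  7  8  9 10 11 12 13 14 15 16
dp  0  -  1  -  2  -  1  1  2  2  1  3  2  2  2  3  2
(- denotes ∞ / unreachable)

3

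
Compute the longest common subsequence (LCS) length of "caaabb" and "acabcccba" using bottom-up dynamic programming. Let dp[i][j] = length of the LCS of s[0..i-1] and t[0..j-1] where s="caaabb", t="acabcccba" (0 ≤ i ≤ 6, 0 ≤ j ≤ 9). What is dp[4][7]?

   ''  a  c  a  b  c  c  c  b  a
''  0  0  0  0  0  0  0  0  0  0
 c  0  0  1  1  1  1  1  1  1  1
 a  0  1  1  2  2  2  2  2  2  2
 a  0  1  1  2  2  2  2  2  2  3
 a  0  1  1  2  2  2  2  2  2  3
 b  0  1  1  2  3  3  3  3  3  3
 b  0  1  1  2  3  3  3  3  4  4

2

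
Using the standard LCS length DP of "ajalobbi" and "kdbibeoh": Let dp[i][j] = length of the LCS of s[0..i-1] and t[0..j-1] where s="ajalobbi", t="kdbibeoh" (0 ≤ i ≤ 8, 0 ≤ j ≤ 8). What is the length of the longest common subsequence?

2

   ''  k  d  b  i  b  e  o  h
''  0  0  0  0  0  0  0  0  0
 a  0  0  0  0  0  0  0  0  0
 j  0  0  0  0  0  0  0  0  0
 a  0  0  0  0  0  0  0  0  0
 l  0  0  0  0  0  0  0  0  0
 o  0  0  0  0  0  0  0  1  1
 b  0  0  0  1  1  1  1  1  1
 b  0  0  0  1  1  2  2  2  2
 i  0  0  0  1  2  2  2  2  2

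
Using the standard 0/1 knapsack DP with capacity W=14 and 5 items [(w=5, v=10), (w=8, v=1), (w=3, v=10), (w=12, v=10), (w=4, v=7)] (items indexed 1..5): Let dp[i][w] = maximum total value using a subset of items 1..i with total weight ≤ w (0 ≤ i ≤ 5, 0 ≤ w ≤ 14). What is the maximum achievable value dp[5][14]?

27

i\w   0   1   2   3   4   5   6   7   8   9  10  11  12  13  14
  0   0   0   0   0   0   0   0   0   0   0   0   0   0   0   0
  1   0   0   0   0   0  10  10  10  10  10  10  10  10  10  10
  2   0   0   0   0   0  10  10  10  10  10  10  10  10  11  11
  3   0   0   0  10  10  10  10  10  20  20  20  20  20  20  20
  4   0   0   0  10  10  10  10  10  20  20  20  20  20  20  20
  5   0   0   0  10  10  10  10  17  20  20  20  20  27  27  27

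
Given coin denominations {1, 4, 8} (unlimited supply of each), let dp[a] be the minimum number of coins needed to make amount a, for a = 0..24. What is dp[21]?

4

 a  0  1  2  3  4  5  6  7  8  9 10 11 12 13 14 15 16 17 18 19 20 21 22 23 24
dp  0  1  2  3  1  2  3  4  1  2  3  4  2  3  4  5  2  3  4  5  3  4  5  6  3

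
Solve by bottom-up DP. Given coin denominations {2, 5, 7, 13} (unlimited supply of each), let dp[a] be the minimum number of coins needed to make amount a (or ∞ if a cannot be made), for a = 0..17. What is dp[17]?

 a  0  1  2  3  4  5  6  7  8  9 10 11 12 13 14 15 16 17
dp  0  -  1  -  2  1  3  1  4  2  2  3  2  1  2  2  3  3
(- denotes ∞ / unreachable)

3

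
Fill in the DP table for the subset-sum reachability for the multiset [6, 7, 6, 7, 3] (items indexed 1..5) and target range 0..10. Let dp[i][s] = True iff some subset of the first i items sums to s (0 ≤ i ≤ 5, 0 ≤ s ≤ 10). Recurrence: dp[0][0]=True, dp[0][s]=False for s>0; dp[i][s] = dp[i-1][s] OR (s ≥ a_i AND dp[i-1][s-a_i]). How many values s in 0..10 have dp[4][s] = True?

i\s   0   1   2   3   4   5   6   7   8   9  10
  0   T   F   F   F   F   F   F   F   F   F   F
  1   T   F   F   F   F   F   T   F   F   F   F
  2   T   F   F   F   F   F   T   T   F   F   F
  3   T   F   F   F   F   F   T   T   F   F   F
  4   T   F   F   F   F   F   T   T   F   F   F
  5   T   F   F   T   F   F   T   T   F   T   T

3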